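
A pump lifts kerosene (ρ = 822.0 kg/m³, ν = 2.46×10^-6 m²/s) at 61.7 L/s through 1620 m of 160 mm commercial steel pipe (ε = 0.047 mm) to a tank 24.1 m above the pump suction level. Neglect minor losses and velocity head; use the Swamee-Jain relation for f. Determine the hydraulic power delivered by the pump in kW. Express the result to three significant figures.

P_hyd ≈ 54.9 kW

V = 4Q/(πD²) = 3.069 m/s; Re = 2.00×10^5; ε/D = 2.94×10^-4; f = 0.01775
h_f = f(L/D)V²/2g = 86.28 m
Total head H = z + h_f = 24.1 + 86.28 = 110.4 m
P_hyd = ρgQH = 822.0·9.81·0.0617·110.4 = 54.92 kW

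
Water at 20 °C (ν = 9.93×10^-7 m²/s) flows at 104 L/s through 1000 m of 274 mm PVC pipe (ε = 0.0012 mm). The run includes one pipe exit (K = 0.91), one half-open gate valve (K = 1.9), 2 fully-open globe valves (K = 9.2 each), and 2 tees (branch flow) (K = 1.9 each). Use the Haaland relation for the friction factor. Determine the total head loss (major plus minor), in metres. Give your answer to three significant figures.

H_L ≈ 11.6 m

V = 4Q/(πD²) = 1.764 m/s; V²/2g = 0.1586 m
Re = 4.87×10^5, ε/D = 4.38×10^-6 → f = 0.01317 (Haaland)
Major: h_f = f(L/D)·V²/2g = 0.01317·3650·0.1586 = 7.623 m
Minor: ΣK = 25.0; h_m = ΣK·V²/2g = 3.966 m
Total H_L = 7.623 + 3.966 = 11.59 m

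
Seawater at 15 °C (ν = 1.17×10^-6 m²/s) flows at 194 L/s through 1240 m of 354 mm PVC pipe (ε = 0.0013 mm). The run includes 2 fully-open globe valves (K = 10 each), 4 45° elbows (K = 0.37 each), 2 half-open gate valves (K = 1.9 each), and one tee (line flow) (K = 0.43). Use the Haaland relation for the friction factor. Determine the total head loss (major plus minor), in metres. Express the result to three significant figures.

V = 4Q/(πD²) = 1.971 m/s; V²/2g = 0.1980 m
Re = 5.96×10^5, ε/D = 3.67×10^-6 → f = 0.01271 (Haaland)
Major: h_f = f(L/D)·V²/2g = 0.01271·3503·0.1980 = 8.813 m
Minor: ΣK = 25.7; h_m = ΣK·V²/2g = 5.091 m
Total H_L = 8.813 + 5.091 = 13.90 m

H_L ≈ 13.9 m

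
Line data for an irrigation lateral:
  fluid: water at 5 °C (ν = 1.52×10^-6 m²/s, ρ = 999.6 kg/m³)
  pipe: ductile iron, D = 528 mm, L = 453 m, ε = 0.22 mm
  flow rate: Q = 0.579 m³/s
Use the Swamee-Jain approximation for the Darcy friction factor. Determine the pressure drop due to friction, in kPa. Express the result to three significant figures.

Δp ≈ 50.2 kPa

V = 4Q/(πD²) = 4·0.579/(π·0.528²) = 2.644 m/s
Re = VD/ν = 2.644·0.528/1.52×10^-6 = 9.19×10^5 → turbulent
ε/D = 0.22/528 = 4.17×10^-4
Swamee-Jain: f = 0.01676
h_f = f(L/D)V²/(2g) = 0.01676·(453/0.528)·2.644²/(2·9.81) = 5.124 m
Δp = ρg·h_f = 999.6·9.81·5.124 = 50.25 kPa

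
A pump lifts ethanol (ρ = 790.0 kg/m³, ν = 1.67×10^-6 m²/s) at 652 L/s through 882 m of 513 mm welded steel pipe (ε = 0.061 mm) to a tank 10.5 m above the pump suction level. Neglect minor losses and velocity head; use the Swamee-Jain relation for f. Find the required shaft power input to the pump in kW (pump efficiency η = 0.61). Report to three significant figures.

V = 4Q/(πD²) = 3.154 m/s; Re = 9.69×10^5; ε/D = 1.19×10^-4; f = 0.01381
h_f = f(L/D)V²/2g = 12.04 m
Total head H = z + h_f = 10.5 + 12.04 = 22.54 m
P_hyd = ρgQH = 790.0·9.81·0.652·22.54 = 113.9 kW
P_shaft = P_hyd/η = 113.9/0.61 = 186.7 kW

P_shaft ≈ 187 kW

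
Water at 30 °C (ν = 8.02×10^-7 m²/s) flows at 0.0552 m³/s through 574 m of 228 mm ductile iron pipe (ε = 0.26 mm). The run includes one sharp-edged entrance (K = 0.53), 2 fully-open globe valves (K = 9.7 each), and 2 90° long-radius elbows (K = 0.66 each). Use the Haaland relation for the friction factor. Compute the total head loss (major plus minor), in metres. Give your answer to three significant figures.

V = 4Q/(πD²) = 1.352 m/s; V²/2g = 0.09317 m
Re = 3.84×10^5, ε/D = 0.00114 → f = 0.02093 (Haaland)
Major: h_f = f(L/D)·V²/2g = 0.02093·2518·0.09317 = 4.910 m
Minor: ΣK = 21.2; h_m = ΣK·V²/2g = 1.980 m
Total H_L = 4.910 + 1.980 = 6.890 m

H_L ≈ 6.89 m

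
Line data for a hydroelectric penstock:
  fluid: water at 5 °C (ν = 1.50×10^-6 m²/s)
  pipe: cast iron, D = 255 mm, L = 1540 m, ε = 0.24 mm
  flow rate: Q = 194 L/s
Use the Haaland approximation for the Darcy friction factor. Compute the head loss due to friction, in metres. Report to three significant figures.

V = 4Q/(πD²) = 4·0.194/(π·0.255²) = 3.799 m/s
Re = VD/ν = 3.799·0.255/1.50×10^-6 = 6.46×10^5 → turbulent
ε/D = 0.24/255 = 9.41×10^-4
Haaland: f = 0.01981
h_f = f(L/D)V²/(2g) = 0.01981·(1540/0.255)·3.799²/(2·9.81) = 88.01 m

h_f ≈ 88.0 m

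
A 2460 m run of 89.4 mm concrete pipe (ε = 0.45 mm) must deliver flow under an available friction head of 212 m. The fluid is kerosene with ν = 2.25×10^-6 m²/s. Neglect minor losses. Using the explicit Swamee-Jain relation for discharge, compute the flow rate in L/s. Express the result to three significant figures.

Q ≈ 13.8 L/s

Swamee-Jain (Type II): Q = -0.965·√(gD⁵h_f/L)·ln[ε/(3.7D) + √(3.17ν²L/(gD³h_f))]
√(gD⁵h_f/L) = √(9.81·0.0894⁵·212/2460) = 0.002197
ε/(3.7D) = 0.00136; √(3.17ν²L/(gD³h_f)) = 1.63×10^-4
Q = -0.965·0.002197·ln(0.001523) = 0.01375 m³/s
Check: V = 2.19 m/s, Re = 8.71×10^4, f = 0.03177, h_f = 214 m ≈ 212 m ✓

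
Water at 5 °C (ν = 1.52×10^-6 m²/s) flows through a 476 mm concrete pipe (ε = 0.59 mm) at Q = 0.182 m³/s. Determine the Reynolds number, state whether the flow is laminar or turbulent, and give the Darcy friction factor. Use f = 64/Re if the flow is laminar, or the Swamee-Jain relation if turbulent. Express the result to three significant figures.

V = 4Q/(πD²) = 1.023 m/s
Re = VD/ν = 1.023·0.476/1.52×10^-6 = 3.20×10^5
Re > 4000 → turbulent; ε/D = 0.00124
Swamee-Jain: f = 0.02163

Re ≈ 3.20×10^5; turbulent; f ≈ 0.0216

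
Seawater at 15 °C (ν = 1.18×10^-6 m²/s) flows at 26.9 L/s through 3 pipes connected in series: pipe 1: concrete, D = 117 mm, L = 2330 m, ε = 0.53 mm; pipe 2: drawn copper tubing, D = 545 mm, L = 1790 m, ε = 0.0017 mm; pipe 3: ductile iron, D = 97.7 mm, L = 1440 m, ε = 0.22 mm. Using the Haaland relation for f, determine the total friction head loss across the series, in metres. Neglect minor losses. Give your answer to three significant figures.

Pipe 1: V = 2.502 m/s, Re = 2.48×10^5, ε/D = 0.00453, f = 0.02991, h_1 = f(L/D)V²/2g = 190.1 m
Pipe 2: V = 0.1153 m/s, Re = 5.33×10^4, ε/D = 3.12×10^-6, f = 0.02043, h_2 = f(L/D)V²/2g = 0.04547 m
Pipe 3: V = 3.588 m/s, Re = 2.97×10^5, ε/D = 0.00225, f = 0.02472, h_3 = f(L/D)V²/2g = 239.1 m
Series → Q common, losses add: H = Σh = 429.2 m

H ≈ 429 m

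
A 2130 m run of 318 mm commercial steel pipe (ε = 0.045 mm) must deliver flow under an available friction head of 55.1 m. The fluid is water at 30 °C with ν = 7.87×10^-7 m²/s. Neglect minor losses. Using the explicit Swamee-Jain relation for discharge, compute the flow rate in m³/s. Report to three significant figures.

Swamee-Jain (Type II): Q = -0.965·√(gD⁵h_f/L)·ln[ε/(3.7D) + √(3.17ν²L/(gD³h_f))]
√(gD⁵h_f/L) = √(9.81·0.318⁵·55.1/2130) = 0.02873
ε/(3.7D) = 3.82×10^-5; √(3.17ν²L/(gD³h_f)) = 1.55×10^-5
Q = -0.965·0.02873·ln(5.376×10^-5) = 0.2725 m³/s
Check: V = 3.43 m/s, Re = 1.39×10^6, f = 0.01379, h_f = 55.4 m ≈ 55.1 m ✓

Q ≈ 0.273 m³/s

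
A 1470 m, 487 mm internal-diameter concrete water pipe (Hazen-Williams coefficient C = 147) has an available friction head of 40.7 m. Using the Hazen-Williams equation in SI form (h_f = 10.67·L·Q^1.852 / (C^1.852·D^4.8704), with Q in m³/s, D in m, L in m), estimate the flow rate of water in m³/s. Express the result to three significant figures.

Q ≈ 0.890 m³/s

Rearranging: Q = [h_f·C^1.852·D^4.8704 / (10.67·L)]^(1/1.852)
Q = [40.7·147^1.852·0.487^4.8704 / (10.67·1470)]^0.540 = 0.8898 m³/s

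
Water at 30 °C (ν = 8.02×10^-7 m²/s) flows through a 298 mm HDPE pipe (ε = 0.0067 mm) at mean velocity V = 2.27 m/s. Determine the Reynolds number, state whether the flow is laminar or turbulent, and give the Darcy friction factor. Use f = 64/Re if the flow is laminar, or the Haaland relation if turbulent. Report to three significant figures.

Re = VD/ν = 2.270·0.298/8.02×10^-7 = 8.43×10^5
Re > 4000 → turbulent; ε/D = 2.25×10^-5
Haaland: f = 0.01230

Re ≈ 8.43×10^5; turbulent; f ≈ 0.0123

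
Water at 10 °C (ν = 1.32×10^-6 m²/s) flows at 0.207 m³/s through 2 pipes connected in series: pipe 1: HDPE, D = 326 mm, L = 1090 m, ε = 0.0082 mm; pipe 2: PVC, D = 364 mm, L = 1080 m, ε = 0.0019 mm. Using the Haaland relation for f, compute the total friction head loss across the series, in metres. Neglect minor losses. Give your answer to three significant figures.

H ≈ 21.3 m

Pipe 1: V = 2.480 m/s, Re = 6.12×10^5, ε/D = 2.52×10^-5, f = 0.01295, h_1 = f(L/D)V²/2g = 13.57 m
Pipe 2: V = 1.989 m/s, Re = 5.49×10^5, ε/D = 5.22×10^-6, f = 0.01291, h_2 = f(L/D)V²/2g = 7.725 m
Series → Q common, losses add: H = Σh = 21.29 m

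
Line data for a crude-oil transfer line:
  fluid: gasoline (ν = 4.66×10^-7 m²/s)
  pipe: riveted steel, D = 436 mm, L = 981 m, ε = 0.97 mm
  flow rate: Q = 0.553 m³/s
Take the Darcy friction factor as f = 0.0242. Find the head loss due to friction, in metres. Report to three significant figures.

V = 4Q/(πD²) = 4·0.553/(π·0.436²) = 3.704 m/s
h_f = f(L/D)V²/(2g) = 0.02420·(981/0.436)·3.704²/(2·9.81) = 38.07 m

h_f ≈ 38.1 m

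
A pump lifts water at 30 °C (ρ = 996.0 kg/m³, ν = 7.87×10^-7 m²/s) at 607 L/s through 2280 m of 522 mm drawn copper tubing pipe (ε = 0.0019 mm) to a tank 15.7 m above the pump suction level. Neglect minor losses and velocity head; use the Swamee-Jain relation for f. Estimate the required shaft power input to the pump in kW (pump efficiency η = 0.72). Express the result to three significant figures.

P_shaft ≈ 286 kW

V = 4Q/(πD²) = 2.836 m/s; Re = 1.88×10^6; ε/D = 3.64×10^-6; f = 0.01060
h_f = f(L/D)V²/2g = 18.99 m
Total head H = z + h_f = 15.7 + 18.99 = 34.69 m
P_hyd = ρgQH = 996.0·9.81·0.607·34.69 = 205.7 kW
P_shaft = P_hyd/η = 205.7/0.72 = 285.7 kW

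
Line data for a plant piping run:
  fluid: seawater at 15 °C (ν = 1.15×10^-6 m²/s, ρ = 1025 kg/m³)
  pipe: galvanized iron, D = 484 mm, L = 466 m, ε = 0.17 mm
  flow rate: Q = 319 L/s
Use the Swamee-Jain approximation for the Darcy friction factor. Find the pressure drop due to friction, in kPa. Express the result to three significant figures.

V = 4Q/(πD²) = 4·0.319/(π·0.484²) = 1.734 m/s
Re = VD/ν = 1.734·0.484/1.15×10^-6 = 7.30×10^5 → turbulent
ε/D = 0.17/484 = 3.51×10^-4
Swamee-Jain: f = 0.01642
h_f = f(L/D)V²/(2g) = 0.01642·(466/0.484)·1.734²/(2·9.81) = 2.422 m
Δp = ρg·h_f = 1025·9.81·2.422 = 24.36 kPa

Δp ≈ 24.4 kPa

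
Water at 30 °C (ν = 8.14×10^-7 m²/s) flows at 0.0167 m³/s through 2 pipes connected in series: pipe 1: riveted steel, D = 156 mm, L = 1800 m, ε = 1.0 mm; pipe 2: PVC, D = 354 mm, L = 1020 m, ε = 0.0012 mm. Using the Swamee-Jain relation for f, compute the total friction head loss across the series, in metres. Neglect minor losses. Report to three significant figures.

H ≈ 15.1 m

Pipe 1: V = 0.8737 m/s, Re = 1.67×10^5, ε/D = 0.00641, f = 0.03346, h_1 = f(L/D)V²/2g = 15.02 m
Pipe 2: V = 0.1697 m/s, Re = 7.38×10^4, ε/D = 3.39×10^-6, f = 0.01907, h_2 = f(L/D)V²/2g = 0.08063 m
Series → Q common, losses add: H = Σh = 15.10 m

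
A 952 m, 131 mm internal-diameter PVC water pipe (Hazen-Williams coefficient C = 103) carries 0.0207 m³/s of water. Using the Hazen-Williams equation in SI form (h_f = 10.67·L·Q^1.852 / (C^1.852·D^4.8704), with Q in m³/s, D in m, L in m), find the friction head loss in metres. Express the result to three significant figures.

h_f ≈ 28.8 m

h_f = 10.67·952·0.0207^1.852 / (103^1.852·0.131^4.8704) = 28.80 m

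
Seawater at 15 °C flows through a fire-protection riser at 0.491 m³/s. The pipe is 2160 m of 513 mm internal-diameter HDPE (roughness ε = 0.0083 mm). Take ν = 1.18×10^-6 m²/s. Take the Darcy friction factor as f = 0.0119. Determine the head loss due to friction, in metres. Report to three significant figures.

V = 4Q/(πD²) = 4·0.491/(π·0.513²) = 2.376 m/s
h_f = f(L/D)V²/(2g) = 0.01190·(2160/0.513)·2.376²/(2·9.81) = 14.41 m

h_f ≈ 14.4 m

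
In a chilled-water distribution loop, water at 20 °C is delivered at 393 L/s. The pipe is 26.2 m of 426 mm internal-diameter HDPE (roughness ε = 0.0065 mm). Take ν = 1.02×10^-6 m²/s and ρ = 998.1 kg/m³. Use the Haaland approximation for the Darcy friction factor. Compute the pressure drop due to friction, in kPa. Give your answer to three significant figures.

Δp ≈ 2.71 kPa

V = 4Q/(πD²) = 4·0.393/(π·0.426²) = 2.757 m/s
Re = VD/ν = 2.757·0.426/1.02×10^-6 = 1.15×10^6 → turbulent
ε/D = 0.0065/426 = 1.53×10^-5
Haaland: f = 0.01163
h_f = f(L/D)V²/(2g) = 0.01163·(26.2/0.426)·2.757²/(2·9.81) = 0.2771 m
Δp = ρg·h_f = 998.1·9.81·0.2771 = 2.713 kPa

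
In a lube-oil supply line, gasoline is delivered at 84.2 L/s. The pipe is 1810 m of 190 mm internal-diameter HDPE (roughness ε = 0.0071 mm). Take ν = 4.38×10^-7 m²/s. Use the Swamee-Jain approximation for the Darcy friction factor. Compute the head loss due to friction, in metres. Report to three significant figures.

V = 4Q/(πD²) = 4·0.0842/(π·0.190²) = 2.970 m/s
Re = VD/ν = 2.970·0.190/4.38×10^-7 = 1.29×10^6 → turbulent
ε/D = 0.0071/190 = 3.74×10^-5
Swamee-Jain: f = 0.01208
h_f = f(L/D)V²/(2g) = 0.01208·(1810/0.190)·2.970²/(2·9.81) = 51.75 m

h_f ≈ 51.7 m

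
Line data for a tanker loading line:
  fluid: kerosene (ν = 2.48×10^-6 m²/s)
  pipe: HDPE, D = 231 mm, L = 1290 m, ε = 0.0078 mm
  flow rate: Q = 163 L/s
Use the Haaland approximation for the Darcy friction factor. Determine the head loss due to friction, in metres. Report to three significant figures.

V = 4Q/(πD²) = 4·0.163/(π·0.231²) = 3.889 m/s
Re = VD/ν = 3.889·0.231/2.48×10^-6 = 3.62×10^5 → turbulent
ε/D = 0.0078/231 = 3.38×10^-5
Haaland: f = 0.01418
h_f = f(L/D)V²/(2g) = 0.01418·(1290/0.231)·3.889²/(2·9.81) = 61.04 m

h_f ≈ 61.0 m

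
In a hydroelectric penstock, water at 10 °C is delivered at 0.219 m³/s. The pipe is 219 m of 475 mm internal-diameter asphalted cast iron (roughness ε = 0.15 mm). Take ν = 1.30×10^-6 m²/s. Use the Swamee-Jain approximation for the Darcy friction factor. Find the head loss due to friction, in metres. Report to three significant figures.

h_f ≈ 0.596 m

V = 4Q/(πD²) = 4·0.219/(π·0.475²) = 1.236 m/s
Re = VD/ν = 1.236·0.475/1.30×10^-6 = 4.52×10^5 → turbulent
ε/D = 0.15/475 = 3.16×10^-4
Swamee-Jain: f = 0.01661
h_f = f(L/D)V²/(2g) = 0.01661·(219/0.475)·1.236²/(2·9.81) = 0.5963 m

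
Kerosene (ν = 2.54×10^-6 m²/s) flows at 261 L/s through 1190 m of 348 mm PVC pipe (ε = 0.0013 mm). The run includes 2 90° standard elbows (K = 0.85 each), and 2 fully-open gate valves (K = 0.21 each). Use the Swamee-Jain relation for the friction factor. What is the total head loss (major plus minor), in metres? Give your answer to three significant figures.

H_L ≈ 19.0 m

V = 4Q/(πD²) = 2.744 m/s; V²/2g = 0.3838 m
Re = 3.76×10^5, ε/D = 3.74×10^-6 → f = 0.01384 (Swamee-Jain)
Major: h_f = f(L/D)·V²/2g = 0.01384·3420·0.3838 = 18.16 m
Minor: ΣK = 2.12; h_m = ΣK·V²/2g = 0.8136 m
Total H_L = 18.16 + 0.8136 = 18.97 m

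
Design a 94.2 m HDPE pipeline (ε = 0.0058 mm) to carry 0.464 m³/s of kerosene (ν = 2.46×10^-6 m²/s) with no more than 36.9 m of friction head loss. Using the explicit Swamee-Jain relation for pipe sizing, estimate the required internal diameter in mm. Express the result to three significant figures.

Swamee-Jain (Type III): D = 0.66·[ε^1.25·(LQ²/(gh_f))^4.75 + ν·Q^9.4·(L/(gh_f))^5.2]^0.04
LQ²/(gh_f) = 0.05603; L/(gh_f) = 0.2602
Term 1 = ε^1.25·(…)^4.75 = 3.23×10^-13; Term 2 = ν·Q^9.4·(…)^5.2 = 1.64×10^-12
D = 0.66·(3.23×10^-13 + 1.64×10^-12)^0.04 = 0.2245 m = 225 mm
Check: V = 11.7 m/s, Re = 1.07×10^6, f = 0.01210, h_f = 35.5 m ≈ 36.9 m ✓

D ≈ 225 mm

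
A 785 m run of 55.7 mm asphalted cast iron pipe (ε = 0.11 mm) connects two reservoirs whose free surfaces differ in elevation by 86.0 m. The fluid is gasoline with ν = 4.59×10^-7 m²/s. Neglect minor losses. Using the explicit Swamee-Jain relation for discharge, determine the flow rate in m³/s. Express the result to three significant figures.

Swamee-Jain (Type II): Q = -0.965·√(gD⁵h_f/L)·ln[ε/(3.7D) + √(3.17ν²L/(gD³h_f))]
√(gD⁵h_f/L) = √(9.81·0.0557⁵·86.0/785) = 7.591×10^-4
ε/(3.7D) = 5.34×10^-4; √(3.17ν²L/(gD³h_f)) = 6.00×10^-5
Q = -0.965·7.591×10^-4·ln(5.937×10^-4) = 0.005442 m³/s
Check: V = 2.23 m/s, Re = 2.71×10^5, f = 0.02417, h_f = 86.6 m ≈ 86.0 m ✓

Q ≈ 0.00544 m³/s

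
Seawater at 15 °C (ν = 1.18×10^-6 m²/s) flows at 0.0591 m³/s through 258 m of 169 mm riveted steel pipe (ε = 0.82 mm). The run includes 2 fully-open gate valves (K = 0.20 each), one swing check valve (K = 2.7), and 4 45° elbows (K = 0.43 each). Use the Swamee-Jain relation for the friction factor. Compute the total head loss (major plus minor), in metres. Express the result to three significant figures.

V = 4Q/(πD²) = 2.635 m/s; V²/2g = 0.3538 m
Re = 3.77×10^5, ε/D = 0.00485 → f = 0.03047 (Swamee-Jain)
Major: h_f = f(L/D)·V²/2g = 0.03047·1527·0.3538 = 16.46 m
Minor: ΣK = 4.82; h_m = ΣK·V²/2g = 1.705 m
Total H_L = 16.46 + 1.705 = 18.16 m

H_L ≈ 18.2 m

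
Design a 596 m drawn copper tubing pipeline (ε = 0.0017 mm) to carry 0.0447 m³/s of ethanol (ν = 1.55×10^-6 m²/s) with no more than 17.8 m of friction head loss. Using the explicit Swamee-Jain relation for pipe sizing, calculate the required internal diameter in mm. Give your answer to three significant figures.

D ≈ 155 mm

Swamee-Jain (Type III): D = 0.66·[ε^1.25·(LQ²/(gh_f))^4.75 + ν·Q^9.4·(L/(gh_f))^5.2]^0.04
LQ²/(gh_f) = 0.006820; L/(gh_f) = 3.413
Term 1 = ε^1.25·(…)^4.75 = 3.15×10^-18; Term 2 = ν·Q^9.4·(…)^5.2 = 1.89×10^-16
D = 0.66·(3.15×10^-18 + 1.89×10^-16)^0.04 = 0.1552 m = 155 mm
Check: V = 2.36 m/s, Re = 2.37×10^5, f = 0.01515, h_f = 16.6 m ≈ 17.8 m ✓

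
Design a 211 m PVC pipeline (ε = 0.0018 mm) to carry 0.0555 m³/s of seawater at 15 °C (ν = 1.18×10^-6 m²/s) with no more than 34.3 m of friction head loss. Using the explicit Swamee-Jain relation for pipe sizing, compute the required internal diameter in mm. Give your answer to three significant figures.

Swamee-Jain (Type III): D = 0.66·[ε^1.25·(LQ²/(gh_f))^4.75 + ν·Q^9.4·(L/(gh_f))^5.2]^0.04
LQ²/(gh_f) = 0.001932; L/(gh_f) = 0.6271
Term 1 = ε^1.25·(…)^4.75 = 8.46×10^-21; Term 2 = ν·Q^9.4·(…)^5.2 = 1.64×10^-19
D = 0.66·(8.46×10^-21 + 1.64×10^-19)^0.04 = 0.1172 m = 117 mm
Check: V = 5.14 m/s, Re = 5.11×10^5, f = 0.01329, h_f = 32.2 m ≈ 34.3 m ✓

D ≈ 117 mm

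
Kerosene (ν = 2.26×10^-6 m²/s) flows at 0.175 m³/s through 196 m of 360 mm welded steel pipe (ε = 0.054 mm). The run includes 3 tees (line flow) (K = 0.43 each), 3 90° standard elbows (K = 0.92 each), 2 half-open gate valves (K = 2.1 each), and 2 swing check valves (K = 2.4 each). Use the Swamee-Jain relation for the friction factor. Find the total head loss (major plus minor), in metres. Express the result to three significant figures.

H_L ≈ 3.28 m

V = 4Q/(πD²) = 1.719 m/s; V²/2g = 0.1507 m
Re = 2.74×10^5, ε/D = 1.50×10^-4 → f = 0.01607 (Swamee-Jain)
Major: h_f = f(L/D)·V²/2g = 0.01607·544.4·0.1507 = 1.318 m
Minor: ΣK = 13.1; h_m = ΣK·V²/2g = 1.966 m
Total H_L = 1.318 + 1.966 = 3.285 m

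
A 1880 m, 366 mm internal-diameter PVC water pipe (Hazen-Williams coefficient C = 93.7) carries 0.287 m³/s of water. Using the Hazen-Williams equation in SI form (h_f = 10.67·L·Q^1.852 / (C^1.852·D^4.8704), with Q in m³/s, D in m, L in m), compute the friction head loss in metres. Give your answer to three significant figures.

h_f = 10.67·1880·0.287^1.852 / (93.7^1.852·0.366^4.8704) = 59.25 m

h_f ≈ 59.2 m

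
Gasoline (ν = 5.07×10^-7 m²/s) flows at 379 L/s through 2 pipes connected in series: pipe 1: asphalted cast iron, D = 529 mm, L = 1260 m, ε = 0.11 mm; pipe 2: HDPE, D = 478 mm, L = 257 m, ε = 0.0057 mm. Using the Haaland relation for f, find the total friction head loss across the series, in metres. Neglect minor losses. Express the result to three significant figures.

H ≈ 6.49 m

Pipe 1: V = 1.724 m/s, Re = 1.80×10^6, ε/D = 2.08×10^-4, f = 0.01434, h_1 = f(L/D)V²/2g = 5.178 m
Pipe 2: V = 2.112 m/s, Re = 1.99×10^6, ε/D = 1.19×10^-5, f = 0.01070, h_2 = f(L/D)V²/2g = 1.308 m
Series → Q common, losses add: H = Σh = 6.487 m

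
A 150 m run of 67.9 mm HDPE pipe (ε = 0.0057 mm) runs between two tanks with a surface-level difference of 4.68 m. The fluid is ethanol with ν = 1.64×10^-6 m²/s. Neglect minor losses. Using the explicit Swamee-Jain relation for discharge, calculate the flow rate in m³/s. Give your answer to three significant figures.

Q ≈ 0.00516 m³/s

Swamee-Jain (Type II): Q = -0.965·√(gD⁵h_f/L)·ln[ε/(3.7D) + √(3.17ν²L/(gD³h_f))]
√(gD⁵h_f/L) = √(9.81·0.0679⁵·4.68/150) = 6.646×10^-4
ε/(3.7D) = 2.27×10^-5; √(3.17ν²L/(gD³h_f)) = 2.98×10^-4
Q = -0.965·6.646×10^-4·ln(3.210×10^-4) = 0.005159 m³/s
Check: V = 1.42 m/s, Re = 5.90×10^4, f = 0.02038, h_f = 4.66 m ≈ 4.68 m ✓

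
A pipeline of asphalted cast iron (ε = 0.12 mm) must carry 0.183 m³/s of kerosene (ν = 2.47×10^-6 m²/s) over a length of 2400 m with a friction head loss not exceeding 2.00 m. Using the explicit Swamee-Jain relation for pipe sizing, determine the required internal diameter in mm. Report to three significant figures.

D ≈ 574 mm

Swamee-Jain (Type III): D = 0.66·[ε^1.25·(LQ²/(gh_f))^4.75 + ν·Q^9.4·(L/(gh_f))^5.2]^0.04
LQ²/(gh_f) = 4.097; L/(gh_f) = 122.3
Term 1 = ε^1.25·(…)^4.75 = 0.0102; Term 2 = ν·Q^9.4·(…)^5.2 = 0.0206
D = 0.66·(0.0102 + 0.0206)^0.04 = 0.5743 m = 574 mm
Check: V = 0.707 m/s, Re = 1.64×10^5, f = 0.01766, h_f = 1.88 m ≈ 2.00 m ✓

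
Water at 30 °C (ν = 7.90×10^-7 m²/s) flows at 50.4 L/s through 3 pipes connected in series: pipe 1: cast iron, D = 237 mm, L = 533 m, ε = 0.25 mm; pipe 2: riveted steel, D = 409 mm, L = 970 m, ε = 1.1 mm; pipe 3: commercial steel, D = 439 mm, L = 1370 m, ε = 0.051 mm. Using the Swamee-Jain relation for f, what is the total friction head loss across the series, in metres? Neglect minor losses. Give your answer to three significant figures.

Pipe 1: V = 1.142 m/s, Re = 3.43×10^5, ε/D = 0.00105, f = 0.02086, h_1 = f(L/D)V²/2g = 3.120 m
Pipe 2: V = 0.3836 m/s, Re = 1.99×10^5, ε/D = 0.00269, f = 0.02629, h_2 = f(L/D)V²/2g = 0.4677 m
Pipe 3: V = 0.3330 m/s, Re = 1.85×10^5, ε/D = 1.16×10^-4, f = 0.01672, h_3 = f(L/D)V²/2g = 0.2948 m
Series → Q common, losses add: H = Σh = 3.883 m

H ≈ 3.88 m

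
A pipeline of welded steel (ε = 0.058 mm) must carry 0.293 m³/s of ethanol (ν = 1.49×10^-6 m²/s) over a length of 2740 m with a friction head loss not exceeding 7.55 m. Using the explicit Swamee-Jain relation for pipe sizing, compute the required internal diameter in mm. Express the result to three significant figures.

D ≈ 525 mm

Swamee-Jain (Type III): D = 0.66·[ε^1.25·(LQ²/(gh_f))^4.75 + ν·Q^9.4·(L/(gh_f))^5.2]^0.04
LQ²/(gh_f) = 3.176; L/(gh_f) = 36.99
Term 1 = ε^1.25·(…)^4.75 = 0.00123; Term 2 = ν·Q^9.4·(…)^5.2 = 0.00207
D = 0.66·(0.00123 + 0.00207)^0.04 = 0.5251 m = 525 mm
Check: V = 1.35 m/s, Re = 4.77×10^5, f = 0.01467, h_f = 7.14 m ≈ 7.55 m ✓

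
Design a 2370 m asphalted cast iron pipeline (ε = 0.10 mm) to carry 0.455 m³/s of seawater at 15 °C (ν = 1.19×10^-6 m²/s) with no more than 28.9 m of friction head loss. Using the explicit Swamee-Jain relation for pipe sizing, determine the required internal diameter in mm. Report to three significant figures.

Swamee-Jain (Type III): D = 0.66·[ε^1.25·(LQ²/(gh_f))^4.75 + ν·Q^9.4·(L/(gh_f))^5.2]^0.04
LQ²/(gh_f) = 1.731; L/(gh_f) = 8.360
Term 1 = ε^1.25·(…)^4.75 = 1.35×10^-4; Term 2 = ν·Q^9.4·(…)^5.2 = 4.53×10^-5
D = 0.66·(1.35×10^-4 + 4.53×10^-5)^0.04 = 0.4675 m = 468 mm
Check: V = 2.65 m/s, Re = 1.04×10^6, f = 0.01489, h_f = 27.0 m ≈ 28.9 m ✓

D ≈ 468 mm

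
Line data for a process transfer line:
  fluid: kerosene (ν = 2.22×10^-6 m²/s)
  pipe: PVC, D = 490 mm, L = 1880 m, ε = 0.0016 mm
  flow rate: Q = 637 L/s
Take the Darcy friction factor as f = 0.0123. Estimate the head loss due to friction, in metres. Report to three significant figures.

h_f ≈ 27.4 m

V = 4Q/(πD²) = 4·0.637/(π·0.490²) = 3.378 m/s
h_f = f(L/D)V²/(2g) = 0.01230·(1880/0.490)·3.378²/(2·9.81) = 27.45 m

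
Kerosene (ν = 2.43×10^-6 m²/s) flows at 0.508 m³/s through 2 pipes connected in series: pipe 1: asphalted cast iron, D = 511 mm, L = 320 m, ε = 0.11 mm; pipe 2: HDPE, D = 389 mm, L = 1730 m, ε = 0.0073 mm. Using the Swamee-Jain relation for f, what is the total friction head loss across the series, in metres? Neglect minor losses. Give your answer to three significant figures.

H ≈ 55.8 m

Pipe 1: V = 2.477 m/s, Re = 5.21×10^5, ε/D = 2.15×10^-4, f = 0.01560, h_1 = f(L/D)V²/2g = 3.055 m
Pipe 2: V = 4.274 m/s, Re = 6.84×10^5, ε/D = 1.88×10^-5, f = 0.01274, h_2 = f(L/D)V²/2g = 52.78 m
Series → Q common, losses add: H = Σh = 55.83 m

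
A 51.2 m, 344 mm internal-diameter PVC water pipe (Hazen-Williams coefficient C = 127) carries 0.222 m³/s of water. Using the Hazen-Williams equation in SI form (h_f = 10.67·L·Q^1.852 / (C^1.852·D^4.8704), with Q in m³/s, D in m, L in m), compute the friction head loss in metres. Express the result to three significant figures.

h_f = 10.67·51.2·0.222^1.852 / (127^1.852·0.344^4.8704) = 0.7723 m

h_f ≈ 0.772 m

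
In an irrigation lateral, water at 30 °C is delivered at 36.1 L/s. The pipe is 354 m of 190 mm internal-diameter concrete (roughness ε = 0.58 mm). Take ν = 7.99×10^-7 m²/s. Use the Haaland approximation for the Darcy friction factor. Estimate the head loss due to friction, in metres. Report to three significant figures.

h_f ≈ 4.12 m

V = 4Q/(πD²) = 4·0.0361/(π·0.190²) = 1.273 m/s
Re = VD/ν = 1.273·0.190/7.99×10^-7 = 3.03×10^5 → turbulent
ε/D = 0.58/190 = 0.00305
Haaland: f = 0.02674
h_f = f(L/D)V²/(2g) = 0.02674·(354/0.190)·1.273²/(2·9.81) = 4.117 m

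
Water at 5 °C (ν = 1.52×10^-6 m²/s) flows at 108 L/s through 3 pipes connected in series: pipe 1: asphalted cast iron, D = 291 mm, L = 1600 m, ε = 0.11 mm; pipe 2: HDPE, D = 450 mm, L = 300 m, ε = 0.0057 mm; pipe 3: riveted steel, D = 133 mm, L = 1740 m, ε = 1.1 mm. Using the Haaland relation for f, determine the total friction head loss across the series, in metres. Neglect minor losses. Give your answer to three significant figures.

Pipe 1: V = 1.624 m/s, Re = 3.11×10^5, ε/D = 3.78×10^-4, f = 0.01728, h_1 = f(L/D)V²/2g = 12.77 m
Pipe 2: V = 0.6791 m/s, Re = 2.01×10^5, ε/D = 1.27×10^-5, f = 0.01556, h_2 = f(L/D)V²/2g = 0.2438 m
Pipe 3: V = 7.774 m/s, Re = 6.80×10^5, ε/D = 0.00827, f = 0.03575, h_3 = f(L/D)V²/2g = 1440 m
Series → Q common, losses add: H = Σh = 1453 m

H ≈ 1450 m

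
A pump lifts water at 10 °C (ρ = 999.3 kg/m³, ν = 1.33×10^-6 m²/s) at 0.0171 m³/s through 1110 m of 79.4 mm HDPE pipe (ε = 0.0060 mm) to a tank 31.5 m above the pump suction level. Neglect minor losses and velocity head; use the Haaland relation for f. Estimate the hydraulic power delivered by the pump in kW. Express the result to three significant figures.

P_hyd ≈ 28.0 kW

V = 4Q/(πD²) = 3.454 m/s; Re = 2.06×10^5; ε/D = 7.56×10^-5; f = 0.01593
h_f = f(L/D)V²/2g = 135.4 m
Total head H = z + h_f = 31.5 + 135.4 = 166.9 m
P_hyd = ρgQH = 999.3·9.81·0.0171·166.9 = 27.98 kW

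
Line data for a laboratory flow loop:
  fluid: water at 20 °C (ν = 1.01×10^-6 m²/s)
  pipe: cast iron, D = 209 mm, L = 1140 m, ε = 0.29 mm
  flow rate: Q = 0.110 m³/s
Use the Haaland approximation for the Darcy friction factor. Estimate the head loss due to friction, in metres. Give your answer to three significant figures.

h_f ≈ 61.9 m

V = 4Q/(πD²) = 4·0.110/(π·0.209²) = 3.206 m/s
Re = VD/ν = 3.206·0.209/1.01×10^-6 = 6.63×10^5 → turbulent
ε/D = 0.29/209 = 0.00139
Haaland: f = 0.02166
h_f = f(L/D)V²/(2g) = 0.02166·(1140/0.209)·3.206²/(2·9.81) = 61.90 m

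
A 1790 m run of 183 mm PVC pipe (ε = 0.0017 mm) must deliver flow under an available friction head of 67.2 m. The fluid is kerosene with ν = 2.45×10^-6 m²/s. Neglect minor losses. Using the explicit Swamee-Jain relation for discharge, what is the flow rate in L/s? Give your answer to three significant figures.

Swamee-Jain (Type II): Q = -0.965·√(gD⁵h_f/L)·ln[ε/(3.7D) + √(3.17ν²L/(gD³h_f))]
√(gD⁵h_f/L) = √(9.81·0.183⁵·67.2/1790) = 0.008694
ε/(3.7D) = 2.51×10^-6; √(3.17ν²L/(gD³h_f)) = 9.18×10^-5
Q = -0.965·0.008694·ln(9.433×10^-5) = 0.07776 m³/s
Check: V = 2.96 m/s, Re = 2.21×10^5, f = 0.01533, h_f = 66.8 m ≈ 67.2 m ✓

Q ≈ 77.8 L/s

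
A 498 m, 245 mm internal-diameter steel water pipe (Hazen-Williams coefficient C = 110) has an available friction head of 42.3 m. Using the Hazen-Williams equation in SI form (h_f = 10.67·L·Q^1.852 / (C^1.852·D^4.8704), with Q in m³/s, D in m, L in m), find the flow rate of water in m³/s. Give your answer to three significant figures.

Rearranging: Q = [h_f·C^1.852·D^4.8704 / (10.67·L)]^(1/1.852)
Q = [42.3·110^1.852·0.245^4.8704 / (10.67·498)]^0.540 = 0.2003 m³/s

Q ≈ 0.200 m³/s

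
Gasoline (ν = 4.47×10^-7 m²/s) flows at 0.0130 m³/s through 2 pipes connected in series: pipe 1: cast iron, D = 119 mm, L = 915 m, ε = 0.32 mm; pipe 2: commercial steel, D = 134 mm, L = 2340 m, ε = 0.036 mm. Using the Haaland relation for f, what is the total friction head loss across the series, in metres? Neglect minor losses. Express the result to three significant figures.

Pipe 1: V = 1.169 m/s, Re = 3.11×10^5, ε/D = 0.00269, f = 0.02585, h_1 = f(L/D)V²/2g = 13.84 m
Pipe 2: V = 0.9218 m/s, Re = 2.76×10^5, ε/D = 2.69×10^-4, f = 0.01671, h_2 = f(L/D)V²/2g = 12.64 m
Series → Q common, losses add: H = Σh = 26.48 m

H ≈ 26.5 m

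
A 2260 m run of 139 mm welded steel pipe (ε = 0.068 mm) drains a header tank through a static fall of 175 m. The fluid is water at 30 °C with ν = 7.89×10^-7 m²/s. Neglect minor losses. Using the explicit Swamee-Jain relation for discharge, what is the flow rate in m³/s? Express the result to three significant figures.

Q ≈ 0.0528 m³/s

Swamee-Jain (Type II): Q = -0.965·√(gD⁵h_f/L)·ln[ε/(3.7D) + √(3.17ν²L/(gD³h_f))]
√(gD⁵h_f/L) = √(9.81·0.139⁵·175/2260) = 0.006278
ε/(3.7D) = 1.32×10^-4; √(3.17ν²L/(gD³h_f)) = 3.11×10^-5
Q = -0.965·0.006278·ln(1.633×10^-4) = 0.05283 m³/s
Check: V = 3.48 m/s, Re = 6.13×10^5, f = 0.01754, h_f = 176 m ≈ 175 m ✓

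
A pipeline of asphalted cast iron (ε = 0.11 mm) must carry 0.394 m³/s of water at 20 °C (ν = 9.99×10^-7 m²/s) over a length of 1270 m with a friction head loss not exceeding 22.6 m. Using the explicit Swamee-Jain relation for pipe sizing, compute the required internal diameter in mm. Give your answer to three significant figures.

Swamee-Jain (Type III): D = 0.66·[ε^1.25·(LQ²/(gh_f))^4.75 + ν·Q^9.4·(L/(gh_f))^5.2]^0.04
LQ²/(gh_f) = 0.8892; L/(gh_f) = 5.728
Term 1 = ε^1.25·(…)^4.75 = 6.45×10^-6; Term 2 = ν·Q^9.4·(…)^5.2 = 1.38×10^-6
D = 0.66·(6.45×10^-6 + 1.38×10^-6)^0.04 = 0.4124 m = 412 mm
Check: V = 2.95 m/s, Re = 1.22×10^6, f = 0.01532, h_f = 20.9 m ≈ 22.6 m ✓

D ≈ 412 mm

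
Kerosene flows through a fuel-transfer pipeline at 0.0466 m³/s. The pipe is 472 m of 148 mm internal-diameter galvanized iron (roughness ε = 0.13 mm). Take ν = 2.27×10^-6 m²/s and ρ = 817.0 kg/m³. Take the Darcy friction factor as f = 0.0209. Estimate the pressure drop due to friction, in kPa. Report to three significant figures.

V = 4Q/(πD²) = 4·0.0466/(π·0.148²) = 2.709 m/s
h_f = f(L/D)V²/(2g) = 0.02090·(472/0.148)·2.709²/(2·9.81) = 24.93 m
Δp = ρg·h_f = 817.0·9.81·24.93 = 199.8 kPa

Δp ≈ 200 kPa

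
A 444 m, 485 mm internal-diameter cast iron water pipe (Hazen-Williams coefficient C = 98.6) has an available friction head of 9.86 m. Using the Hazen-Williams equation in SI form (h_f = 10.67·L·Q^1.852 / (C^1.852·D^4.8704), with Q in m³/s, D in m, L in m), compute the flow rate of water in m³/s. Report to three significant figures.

Rearranging: Q = [h_f·C^1.852·D^4.8704 / (10.67·L)]^(1/1.852)
Q = [9.86·98.6^1.852·0.485^4.8704 / (10.67·444)]^0.540 = 0.5241 m³/s

Q ≈ 0.524 m³/s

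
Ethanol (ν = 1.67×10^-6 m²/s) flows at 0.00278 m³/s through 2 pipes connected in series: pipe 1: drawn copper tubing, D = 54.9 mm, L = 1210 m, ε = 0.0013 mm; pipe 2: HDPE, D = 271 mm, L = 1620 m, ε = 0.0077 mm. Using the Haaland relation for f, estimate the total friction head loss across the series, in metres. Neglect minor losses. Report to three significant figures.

H ≈ 34.1 m

Pipe 1: V = 1.174 m/s, Re = 3.86×10^4, ε/D = 2.37×10^-5, f = 0.02202, h_1 = f(L/D)V²/2g = 34.12 m
Pipe 2: V = 0.04820 m/s, Re = 7820, ε/D = 2.84×10^-5, f = 0.03310, h_2 = f(L/D)V²/2g = 0.02343 m
Series → Q common, losses add: H = Σh = 34.14 m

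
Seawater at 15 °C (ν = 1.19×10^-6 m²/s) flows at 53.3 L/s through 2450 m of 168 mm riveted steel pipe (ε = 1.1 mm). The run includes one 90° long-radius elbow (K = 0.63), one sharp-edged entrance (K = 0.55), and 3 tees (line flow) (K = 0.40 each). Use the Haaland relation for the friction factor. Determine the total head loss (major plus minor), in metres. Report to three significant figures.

V = 4Q/(πD²) = 2.404 m/s; V²/2g = 0.2947 m
Re = 3.39×10^5, ε/D = 0.00655 → f = 0.03329 (Haaland)
Major: h_f = f(L/D)·V²/2g = 0.03329·14583·0.2947 = 143.1 m
Minor: ΣK = 2.38; h_m = ΣK·V²/2g = 0.7013 m
Total H_L = 143.1 + 0.7013 = 143.8 m

H_L ≈ 144 m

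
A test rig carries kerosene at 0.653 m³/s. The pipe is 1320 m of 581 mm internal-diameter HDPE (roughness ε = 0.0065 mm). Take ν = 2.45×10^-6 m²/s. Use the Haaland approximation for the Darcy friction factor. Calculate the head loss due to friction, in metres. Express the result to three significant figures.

h_f ≈ 9.03 m

V = 4Q/(πD²) = 4·0.653/(π·0.581²) = 2.463 m/s
Re = VD/ν = 2.463·0.581/2.45×10^-6 = 5.84×10^5 → turbulent
ε/D = 0.0065/581 = 1.12×10^-5
Haaland: f = 0.01285
h_f = f(L/D)V²/(2g) = 0.01285·(1320/0.581)·2.463²/(2·9.81) = 9.027 m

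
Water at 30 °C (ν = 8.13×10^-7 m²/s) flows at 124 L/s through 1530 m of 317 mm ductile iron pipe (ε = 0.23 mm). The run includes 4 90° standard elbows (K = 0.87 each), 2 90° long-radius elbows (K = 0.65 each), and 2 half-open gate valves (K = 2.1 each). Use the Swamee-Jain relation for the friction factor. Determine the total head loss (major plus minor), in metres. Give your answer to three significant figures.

V = 4Q/(πD²) = 1.571 m/s; V²/2g = 0.1258 m
Re = 6.13×10^5, ε/D = 7.26×10^-4 → f = 0.01892 (Swamee-Jain)
Major: h_f = f(L/D)·V²/2g = 0.01892·4826·0.1258 = 11.49 m
Minor: ΣK = 8.98; h_m = ΣK·V²/2g = 1.130 m
Total H_L = 11.49 + 1.130 = 12.62 m

H_L ≈ 12.6 m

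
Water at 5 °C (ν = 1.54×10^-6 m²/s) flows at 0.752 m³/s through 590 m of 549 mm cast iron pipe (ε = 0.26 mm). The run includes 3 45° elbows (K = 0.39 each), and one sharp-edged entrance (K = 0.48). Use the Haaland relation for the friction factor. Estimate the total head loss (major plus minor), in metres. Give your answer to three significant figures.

V = 4Q/(πD²) = 3.177 m/s; V²/2g = 0.5144 m
Re = 1.13×10^6, ε/D = 4.74×10^-4 → f = 0.01694 (Haaland)
Major: h_f = f(L/D)·V²/2g = 0.01694·1075·0.5144 = 9.362 m
Minor: ΣK = 1.65; h_m = ΣK·V²/2g = 0.8487 m
Total H_L = 9.362 + 0.8487 = 10.21 m

H_L ≈ 10.2 m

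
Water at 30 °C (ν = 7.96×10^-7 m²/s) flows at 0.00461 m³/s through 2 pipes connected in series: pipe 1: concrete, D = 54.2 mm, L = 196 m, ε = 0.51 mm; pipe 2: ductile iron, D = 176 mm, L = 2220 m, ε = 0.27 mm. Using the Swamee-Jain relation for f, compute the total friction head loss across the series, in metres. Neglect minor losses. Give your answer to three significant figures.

Pipe 1: V = 1.998 m/s, Re = 1.36×10^5, ε/D = 0.00941, f = 0.03780, h_1 = f(L/D)V²/2g = 27.81 m
Pipe 2: V = 0.1895 m/s, Re = 4.19×10^4, ε/D = 0.00153, f = 0.02617, h_2 = f(L/D)V²/2g = 0.6042 m
Series → Q common, losses add: H = Σh = 28.42 m

H ≈ 28.4 m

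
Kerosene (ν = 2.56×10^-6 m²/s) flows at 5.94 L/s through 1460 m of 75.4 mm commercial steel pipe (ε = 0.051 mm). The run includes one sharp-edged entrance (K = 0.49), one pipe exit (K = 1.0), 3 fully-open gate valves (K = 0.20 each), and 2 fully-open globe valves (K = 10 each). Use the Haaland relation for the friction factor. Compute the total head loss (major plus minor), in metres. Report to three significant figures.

H_L ≈ 43.4 m

V = 4Q/(πD²) = 1.330 m/s; V²/2g = 0.09020 m
Re = 3.92×10^4, ε/D = 6.76×10^-4 → f = 0.02372 (Haaland)
Major: h_f = f(L/D)·V²/2g = 0.02372·19363·0.09020 = 41.43 m
Minor: ΣK = 22.1; h_m = ΣK·V²/2g = 1.993 m
Total H_L = 41.43 + 1.993 = 43.42 m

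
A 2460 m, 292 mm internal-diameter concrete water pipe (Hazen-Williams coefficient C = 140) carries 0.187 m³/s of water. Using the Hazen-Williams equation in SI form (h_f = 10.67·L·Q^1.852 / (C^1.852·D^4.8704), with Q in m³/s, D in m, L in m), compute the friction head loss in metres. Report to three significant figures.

h_f = 10.67·2460·0.187^1.852 / (140^1.852·0.292^4.8704) = 50.09 m

h_f ≈ 50.1 m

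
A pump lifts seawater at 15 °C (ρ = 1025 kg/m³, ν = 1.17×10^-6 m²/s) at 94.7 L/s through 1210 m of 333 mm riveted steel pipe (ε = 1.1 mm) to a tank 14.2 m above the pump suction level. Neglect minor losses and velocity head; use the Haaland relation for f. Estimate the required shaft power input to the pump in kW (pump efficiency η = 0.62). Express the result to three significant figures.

V = 4Q/(πD²) = 1.087 m/s; Re = 3.09×10^5; ε/D = 0.00330; f = 0.02731
h_f = f(L/D)V²/2g = 5.980 m
Total head H = z + h_f = 14.2 + 5.980 = 20.18 m
P_hyd = ρgQH = 1025·9.81·0.0947·20.18 = 19.22 kW
P_shaft = P_hyd/η = 19.22/0.62 = 30.99 kW

P_shaft ≈ 31.0 kW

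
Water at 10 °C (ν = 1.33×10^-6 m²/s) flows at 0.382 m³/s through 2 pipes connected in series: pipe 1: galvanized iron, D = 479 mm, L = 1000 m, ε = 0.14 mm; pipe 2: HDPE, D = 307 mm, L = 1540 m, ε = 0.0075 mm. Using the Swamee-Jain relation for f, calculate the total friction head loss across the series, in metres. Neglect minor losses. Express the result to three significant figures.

H ≈ 88.6 m

Pipe 1: V = 2.120 m/s, Re = 7.63×10^5, ε/D = 2.92×10^-4, f = 0.01589, h_1 = f(L/D)V²/2g = 7.600 m
Pipe 2: V = 5.161 m/s, Re = 1.19×10^6, ε/D = 2.44×10^-5, f = 0.01190, h_2 = f(L/D)V²/2g = 81.05 m
Series → Q common, losses add: H = Σh = 88.64 m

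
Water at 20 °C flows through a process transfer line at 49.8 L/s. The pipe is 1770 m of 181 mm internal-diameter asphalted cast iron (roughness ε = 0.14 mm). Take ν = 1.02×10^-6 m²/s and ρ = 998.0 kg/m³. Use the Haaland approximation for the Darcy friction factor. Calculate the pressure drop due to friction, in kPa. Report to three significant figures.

Δp ≈ 354 kPa

V = 4Q/(πD²) = 4·0.0498/(π·0.181²) = 1.935 m/s
Re = VD/ν = 1.935·0.181/1.02×10^-6 = 3.43×10^5 → turbulent
ε/D = 0.14/181 = 7.73×10^-4
Haaland: f = 0.01939
h_f = f(L/D)V²/(2g) = 0.01939·(1770/0.181)·1.935²/(2·9.81) = 36.20 m
Δp = ρg·h_f = 998.0·9.81·36.20 = 354.4 kPa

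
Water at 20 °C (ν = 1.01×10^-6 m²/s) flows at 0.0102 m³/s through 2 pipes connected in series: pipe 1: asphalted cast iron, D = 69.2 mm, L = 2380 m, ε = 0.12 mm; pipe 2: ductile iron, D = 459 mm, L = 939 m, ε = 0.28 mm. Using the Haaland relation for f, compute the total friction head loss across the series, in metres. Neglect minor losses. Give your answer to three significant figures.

Pipe 1: V = 2.712 m/s, Re = 1.86×10^5, ε/D = 0.00173, f = 0.02353, h_1 = f(L/D)V²/2g = 303.3 m
Pipe 2: V = 0.06164 m/s, Re = 2.80×10^4, ε/D = 6.10×10^-4, f = 0.02506, h_2 = f(L/D)V²/2g = 0.009930 m
Series → Q common, losses add: H = Σh = 303.4 m

H ≈ 303 m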